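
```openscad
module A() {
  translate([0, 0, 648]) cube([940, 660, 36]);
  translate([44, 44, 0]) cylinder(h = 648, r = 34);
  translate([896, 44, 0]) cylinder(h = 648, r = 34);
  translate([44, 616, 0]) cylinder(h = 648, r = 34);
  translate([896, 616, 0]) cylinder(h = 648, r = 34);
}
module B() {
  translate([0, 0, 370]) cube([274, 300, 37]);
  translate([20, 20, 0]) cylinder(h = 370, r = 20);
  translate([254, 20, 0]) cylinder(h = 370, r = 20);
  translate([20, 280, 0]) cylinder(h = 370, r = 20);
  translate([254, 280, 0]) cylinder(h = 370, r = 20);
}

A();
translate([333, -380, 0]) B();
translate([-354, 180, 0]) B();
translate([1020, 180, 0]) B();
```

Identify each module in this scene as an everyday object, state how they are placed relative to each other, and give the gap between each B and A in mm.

Each stool's nearest face is 80 mm from the table's bounding box.

A is a table. B is a stool. Three stools sit around the table at the −y, −x, +x sides. The gap between each stool and the table is 80 mm.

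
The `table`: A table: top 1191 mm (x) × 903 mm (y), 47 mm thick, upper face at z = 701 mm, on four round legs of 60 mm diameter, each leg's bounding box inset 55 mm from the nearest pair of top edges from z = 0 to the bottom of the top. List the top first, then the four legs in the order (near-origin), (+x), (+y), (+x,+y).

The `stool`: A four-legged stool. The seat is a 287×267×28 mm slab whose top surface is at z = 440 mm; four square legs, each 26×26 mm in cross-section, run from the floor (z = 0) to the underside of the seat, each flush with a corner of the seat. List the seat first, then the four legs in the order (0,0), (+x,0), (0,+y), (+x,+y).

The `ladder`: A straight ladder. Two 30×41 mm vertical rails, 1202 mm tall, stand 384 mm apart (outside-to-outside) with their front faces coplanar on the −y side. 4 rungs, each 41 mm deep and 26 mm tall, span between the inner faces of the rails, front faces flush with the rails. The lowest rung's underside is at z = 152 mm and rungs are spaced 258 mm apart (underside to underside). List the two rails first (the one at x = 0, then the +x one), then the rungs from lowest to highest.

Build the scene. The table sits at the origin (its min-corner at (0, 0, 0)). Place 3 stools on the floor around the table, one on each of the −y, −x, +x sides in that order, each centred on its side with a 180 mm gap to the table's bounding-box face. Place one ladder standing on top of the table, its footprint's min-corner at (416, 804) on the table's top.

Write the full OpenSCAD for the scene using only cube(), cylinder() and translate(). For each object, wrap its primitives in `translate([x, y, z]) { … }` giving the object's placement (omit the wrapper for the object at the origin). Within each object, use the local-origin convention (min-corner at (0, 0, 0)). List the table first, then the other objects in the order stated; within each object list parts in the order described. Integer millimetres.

translate([0, 0, 654]) cube([1191, 903, 47]);
translate([85, 85, 0]) cylinder(h = 654, r = 30);
translate([1106, 85, 0]) cylinder(h = 654, r = 30);
translate([85, 818, 0]) cylinder(h = 654, r = 30);
translate([1106, 818, 0]) cylinder(h = 654, r = 30);
translate([452, -447, 0]) {
  translate([0, 0, 412]) cube([287, 267, 28]);
  cube([26, 26, 412]);
  translate([261, 0, 0]) cube([26, 26, 412]);
  translate([0, 241, 0]) cube([26, 26, 412]);
  translate([261, 241, 0]) cube([26, 26, 412]);
}
translate([-467, 318, 0]) {
  translate([0, 0, 412]) cube([287, 267, 28]);
  cube([26, 26, 412]);
  translate([261, 0, 0]) cube([26, 26, 412]);
  translate([0, 241, 0]) cube([26, 26, 412]);
  translate([261, 241, 0]) cube([26, 26, 412]);
}
translate([1371, 318, 0]) {
  translate([0, 0, 412]) cube([287, 267, 28]);
  cube([26, 26, 412]);
  translate([261, 0, 0]) cube([26, 26, 412]);
  translate([0, 241, 0]) cube([26, 26, 412]);
  translate([261, 241, 0]) cube([26, 26, 412]);
}
translate([416, 804, 701]) {
  cube([30, 41, 1202]);
  translate([354, 0, 0]) cube([30, 41, 1202]);
  translate([30, 0, 152]) cube([324, 41, 26]);
  translate([30, 0, 410]) cube([324, 41, 26]);
  translate([30, 0, 668]) cube([324, 41, 26]);
  translate([30, 0, 926]) cube([324, 41, 26]);
}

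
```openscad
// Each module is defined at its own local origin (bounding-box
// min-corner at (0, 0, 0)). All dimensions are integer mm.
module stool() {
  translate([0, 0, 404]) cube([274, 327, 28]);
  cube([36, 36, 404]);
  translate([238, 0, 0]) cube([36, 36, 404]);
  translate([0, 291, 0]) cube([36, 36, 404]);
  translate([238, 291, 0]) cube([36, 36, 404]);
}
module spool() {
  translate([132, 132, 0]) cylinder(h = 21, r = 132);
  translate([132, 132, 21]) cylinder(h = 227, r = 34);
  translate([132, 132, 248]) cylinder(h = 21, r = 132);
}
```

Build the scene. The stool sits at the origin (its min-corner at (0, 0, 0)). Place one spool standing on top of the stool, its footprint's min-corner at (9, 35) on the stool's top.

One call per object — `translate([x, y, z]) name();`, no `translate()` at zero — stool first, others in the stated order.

stool();
translate([9, 35, 432]) spool();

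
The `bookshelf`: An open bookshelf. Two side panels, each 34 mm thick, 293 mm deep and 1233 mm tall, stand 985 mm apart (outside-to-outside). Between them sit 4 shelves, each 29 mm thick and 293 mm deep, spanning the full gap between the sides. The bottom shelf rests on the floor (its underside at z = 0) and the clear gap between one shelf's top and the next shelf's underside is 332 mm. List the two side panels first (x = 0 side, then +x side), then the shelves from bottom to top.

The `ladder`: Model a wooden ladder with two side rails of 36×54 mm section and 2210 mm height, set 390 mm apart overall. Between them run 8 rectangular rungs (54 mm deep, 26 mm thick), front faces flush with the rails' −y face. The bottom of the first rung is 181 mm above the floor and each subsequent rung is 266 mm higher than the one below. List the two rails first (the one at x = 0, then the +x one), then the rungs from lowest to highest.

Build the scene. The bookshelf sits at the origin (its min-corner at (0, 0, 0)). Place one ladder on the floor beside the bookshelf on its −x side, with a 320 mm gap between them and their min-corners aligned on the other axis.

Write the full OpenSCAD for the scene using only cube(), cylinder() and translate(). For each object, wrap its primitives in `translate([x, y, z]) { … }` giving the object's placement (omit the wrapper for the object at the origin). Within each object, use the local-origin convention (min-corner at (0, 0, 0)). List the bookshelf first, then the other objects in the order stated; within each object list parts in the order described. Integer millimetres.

cube([34, 293, 1233]);
translate([951, 0, 0]) cube([34, 293, 1233]);
translate([34, 0, 0]) cube([917, 293, 29]);
translate([34, 0, 361]) cube([917, 293, 29]);
translate([34, 0, 722]) cube([917, 293, 29]);
translate([34, 0, 1083]) cube([917, 293, 29]);
translate([-710, 0, 0]) {
  cube([36, 54, 2210]);
  translate([354, 0, 0]) cube([36, 54, 2210]);
  translate([36, 0, 181]) cube([318, 54, 26]);
  translate([36, 0, 447]) cube([318, 54, 26]);
  translate([36, 0, 713]) cube([318, 54, 26]);
  translate([36, 0, 979]) cube([318, 54, 26]);
  translate([36, 0, 1245]) cube([318, 54, 26]);
  translate([36, 0, 1511]) cube([318, 54, 26]);
  translate([36, 0, 1777]) cube([318, 54, 26]);
  translate([36, 0, 2043]) cube([318, 54, 26]);
}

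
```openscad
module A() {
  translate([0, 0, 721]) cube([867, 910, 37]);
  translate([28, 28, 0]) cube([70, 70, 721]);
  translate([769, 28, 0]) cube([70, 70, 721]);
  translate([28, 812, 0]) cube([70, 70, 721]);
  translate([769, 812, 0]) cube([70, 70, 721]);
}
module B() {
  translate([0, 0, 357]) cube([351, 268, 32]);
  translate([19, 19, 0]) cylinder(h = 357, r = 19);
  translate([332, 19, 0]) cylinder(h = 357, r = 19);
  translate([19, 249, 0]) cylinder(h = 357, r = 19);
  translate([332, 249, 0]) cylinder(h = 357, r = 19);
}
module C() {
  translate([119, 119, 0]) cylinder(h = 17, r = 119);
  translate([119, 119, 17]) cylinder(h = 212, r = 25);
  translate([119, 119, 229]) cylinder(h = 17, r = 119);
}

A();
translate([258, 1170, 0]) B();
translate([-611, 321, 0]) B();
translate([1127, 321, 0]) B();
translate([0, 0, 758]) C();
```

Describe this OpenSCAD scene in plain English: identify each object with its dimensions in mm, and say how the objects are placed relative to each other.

A is a table with a 867×910 mm rectangular top, 37 mm thick, top surface at z = 758 mm, supported by four 70×70 mm square legs, each inset 28 mm from the nearest pair of top edges, running from the floor.

B is a simple wooden stool: a rectangular seat 351 mm (x) by 268 mm (y), 32 mm thick, top face at z = 389 mm, on four round legs, each 38 mm in diameter. The legs rest on z = 0, each leg's axis is inset half a diameter from the nearest pair of seat edges (so the leg's bounding box is flush with the corner).

C is a spool: two coaxial disc flanges of radius 119 mm and thickness 17 mm, joined by a core cylinder of radius 25 mm and height 212 mm. The lower flange rests on z = 0 and the three cylinders share a vertical axis.

Three stools sit around the table at the +y, −x, +x sides. The spool is on top of the table.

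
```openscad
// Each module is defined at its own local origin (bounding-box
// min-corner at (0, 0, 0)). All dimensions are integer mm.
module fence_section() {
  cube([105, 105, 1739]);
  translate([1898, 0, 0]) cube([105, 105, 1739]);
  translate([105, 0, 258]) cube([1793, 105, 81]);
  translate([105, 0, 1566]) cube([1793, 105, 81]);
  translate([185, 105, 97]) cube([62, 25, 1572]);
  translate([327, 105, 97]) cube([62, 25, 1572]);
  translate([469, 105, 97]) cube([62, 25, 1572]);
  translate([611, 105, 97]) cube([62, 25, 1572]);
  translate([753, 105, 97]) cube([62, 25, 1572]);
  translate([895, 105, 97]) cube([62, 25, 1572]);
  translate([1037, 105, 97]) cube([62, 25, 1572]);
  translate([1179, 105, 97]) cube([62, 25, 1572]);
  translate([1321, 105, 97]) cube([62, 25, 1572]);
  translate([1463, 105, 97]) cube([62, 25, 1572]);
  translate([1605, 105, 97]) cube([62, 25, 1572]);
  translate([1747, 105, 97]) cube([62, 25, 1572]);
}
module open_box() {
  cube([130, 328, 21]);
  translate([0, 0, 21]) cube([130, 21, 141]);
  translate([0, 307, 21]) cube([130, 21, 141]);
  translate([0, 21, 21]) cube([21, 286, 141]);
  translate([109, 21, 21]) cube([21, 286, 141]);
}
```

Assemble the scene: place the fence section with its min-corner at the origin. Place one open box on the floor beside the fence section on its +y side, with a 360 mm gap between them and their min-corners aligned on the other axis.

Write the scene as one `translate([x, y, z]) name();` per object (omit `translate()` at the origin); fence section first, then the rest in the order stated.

fence_section();
translate([0, 490, 0]) open_box();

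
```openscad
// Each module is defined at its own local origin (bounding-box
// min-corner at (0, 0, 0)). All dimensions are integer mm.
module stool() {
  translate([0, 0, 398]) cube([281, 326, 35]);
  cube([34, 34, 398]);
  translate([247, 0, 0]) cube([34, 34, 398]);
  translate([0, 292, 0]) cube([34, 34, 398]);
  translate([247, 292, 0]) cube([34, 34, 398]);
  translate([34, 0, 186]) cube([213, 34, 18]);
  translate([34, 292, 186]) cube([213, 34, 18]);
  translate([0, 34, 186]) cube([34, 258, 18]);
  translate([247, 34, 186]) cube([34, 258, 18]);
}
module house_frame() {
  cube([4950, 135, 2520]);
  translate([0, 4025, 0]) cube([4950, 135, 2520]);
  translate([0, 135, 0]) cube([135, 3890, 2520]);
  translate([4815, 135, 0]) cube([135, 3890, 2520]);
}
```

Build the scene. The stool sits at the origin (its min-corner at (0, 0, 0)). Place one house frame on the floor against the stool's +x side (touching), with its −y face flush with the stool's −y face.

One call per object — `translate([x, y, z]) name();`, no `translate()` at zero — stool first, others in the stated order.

stool();
translate([281, 0, 0]) house_frame();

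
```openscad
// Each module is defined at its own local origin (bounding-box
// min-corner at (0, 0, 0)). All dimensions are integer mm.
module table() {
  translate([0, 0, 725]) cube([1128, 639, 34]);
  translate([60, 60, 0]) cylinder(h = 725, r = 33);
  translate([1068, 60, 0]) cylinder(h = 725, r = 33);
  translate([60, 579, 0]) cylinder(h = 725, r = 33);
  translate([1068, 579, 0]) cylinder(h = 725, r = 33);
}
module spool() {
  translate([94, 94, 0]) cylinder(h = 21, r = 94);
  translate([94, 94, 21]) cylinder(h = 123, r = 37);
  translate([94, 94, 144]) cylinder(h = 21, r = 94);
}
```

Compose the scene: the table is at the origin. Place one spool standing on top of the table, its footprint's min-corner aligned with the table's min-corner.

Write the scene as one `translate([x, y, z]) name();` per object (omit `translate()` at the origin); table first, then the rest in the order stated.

table();
translate([0, 0, 759]) spool();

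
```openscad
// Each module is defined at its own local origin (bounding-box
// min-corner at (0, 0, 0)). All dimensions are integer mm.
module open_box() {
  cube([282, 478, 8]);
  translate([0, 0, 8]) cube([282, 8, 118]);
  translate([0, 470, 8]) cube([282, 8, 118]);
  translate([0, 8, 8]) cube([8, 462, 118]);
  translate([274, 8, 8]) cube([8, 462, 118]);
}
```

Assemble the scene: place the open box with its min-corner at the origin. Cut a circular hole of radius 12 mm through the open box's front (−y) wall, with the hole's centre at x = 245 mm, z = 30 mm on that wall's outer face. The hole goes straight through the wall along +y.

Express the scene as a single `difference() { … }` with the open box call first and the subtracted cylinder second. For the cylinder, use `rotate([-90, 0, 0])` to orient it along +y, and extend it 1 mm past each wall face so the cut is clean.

difference() {
  open_box();
  translate([245, -1, 30]) rotate([-90, 0, 0]) cylinder(h = 10, r = 12);
}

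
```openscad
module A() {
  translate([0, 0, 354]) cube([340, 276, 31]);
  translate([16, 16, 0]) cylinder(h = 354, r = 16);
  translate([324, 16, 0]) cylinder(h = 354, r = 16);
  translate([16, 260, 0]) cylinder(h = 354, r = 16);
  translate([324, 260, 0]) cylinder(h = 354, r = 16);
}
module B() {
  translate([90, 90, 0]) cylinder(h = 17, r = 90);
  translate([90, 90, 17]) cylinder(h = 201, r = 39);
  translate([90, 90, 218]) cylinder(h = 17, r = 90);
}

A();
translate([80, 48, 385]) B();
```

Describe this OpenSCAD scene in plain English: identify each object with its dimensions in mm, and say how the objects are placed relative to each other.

A is a four-legged stool. The seat is a 340×276×31 mm slab whose top surface is at z = 385 mm; four round legs, each 32 mm in diameter, run from the floor (z = 0) to the underside of the seat, each leg's axis is inset half a diameter from the nearest pair of seat edges (so the leg's bounding box is flush with the corner).

B is a spool: two coaxial disc flanges of radius 90 mm and thickness 17 mm, joined by a core cylinder of radius 39 mm and height 201 mm. The lower flange rests on z = 0 and the three cylinders share a vertical axis.

The spool is on top of the stool, centred.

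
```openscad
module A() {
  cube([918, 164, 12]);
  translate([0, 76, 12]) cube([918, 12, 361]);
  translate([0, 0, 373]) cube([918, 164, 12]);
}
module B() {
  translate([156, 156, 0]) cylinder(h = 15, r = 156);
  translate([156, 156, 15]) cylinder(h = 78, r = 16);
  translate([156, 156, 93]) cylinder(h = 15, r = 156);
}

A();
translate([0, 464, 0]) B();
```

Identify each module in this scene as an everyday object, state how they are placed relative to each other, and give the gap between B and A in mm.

The spool's nearest face is 300 mm from the I-beam's +y face.

A is an I-beam. B is a spool. The spool is on the floor beside the I-beam on its +y side. The gap between the spool and the I-beam is 300 mm.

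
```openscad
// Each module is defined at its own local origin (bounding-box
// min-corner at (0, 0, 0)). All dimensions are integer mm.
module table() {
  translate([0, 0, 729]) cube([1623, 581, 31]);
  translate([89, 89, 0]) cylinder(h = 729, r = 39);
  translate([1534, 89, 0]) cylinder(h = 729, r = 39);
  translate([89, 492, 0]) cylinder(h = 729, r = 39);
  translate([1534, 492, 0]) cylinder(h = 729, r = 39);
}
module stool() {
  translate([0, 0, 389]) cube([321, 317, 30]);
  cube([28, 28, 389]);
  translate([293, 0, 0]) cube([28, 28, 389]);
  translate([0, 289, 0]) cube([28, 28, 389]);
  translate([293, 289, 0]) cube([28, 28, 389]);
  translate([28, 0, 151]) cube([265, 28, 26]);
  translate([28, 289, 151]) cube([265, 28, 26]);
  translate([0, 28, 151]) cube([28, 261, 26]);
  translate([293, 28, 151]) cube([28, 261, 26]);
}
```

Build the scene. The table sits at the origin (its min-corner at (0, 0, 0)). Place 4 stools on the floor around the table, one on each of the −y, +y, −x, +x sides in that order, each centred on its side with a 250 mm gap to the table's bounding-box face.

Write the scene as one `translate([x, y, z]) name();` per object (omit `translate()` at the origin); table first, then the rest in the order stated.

table();
translate([651, -567, 0]) stool();
translate([651, 831, 0]) stool();
translate([-571, 132, 0]) stool();
translate([1873, 132, 0]) stool();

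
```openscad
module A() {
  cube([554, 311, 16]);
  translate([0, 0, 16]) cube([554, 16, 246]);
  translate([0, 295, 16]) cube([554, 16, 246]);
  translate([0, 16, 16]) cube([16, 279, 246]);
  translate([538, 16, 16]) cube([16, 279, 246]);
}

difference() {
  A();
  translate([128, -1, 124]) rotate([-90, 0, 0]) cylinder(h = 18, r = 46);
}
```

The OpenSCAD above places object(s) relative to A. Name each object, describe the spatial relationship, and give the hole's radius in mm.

A is an open box. The open box has a circular hole through its front wall. The hole's radius is 46 mm.

The subtracted cylinder has r = 46 mm.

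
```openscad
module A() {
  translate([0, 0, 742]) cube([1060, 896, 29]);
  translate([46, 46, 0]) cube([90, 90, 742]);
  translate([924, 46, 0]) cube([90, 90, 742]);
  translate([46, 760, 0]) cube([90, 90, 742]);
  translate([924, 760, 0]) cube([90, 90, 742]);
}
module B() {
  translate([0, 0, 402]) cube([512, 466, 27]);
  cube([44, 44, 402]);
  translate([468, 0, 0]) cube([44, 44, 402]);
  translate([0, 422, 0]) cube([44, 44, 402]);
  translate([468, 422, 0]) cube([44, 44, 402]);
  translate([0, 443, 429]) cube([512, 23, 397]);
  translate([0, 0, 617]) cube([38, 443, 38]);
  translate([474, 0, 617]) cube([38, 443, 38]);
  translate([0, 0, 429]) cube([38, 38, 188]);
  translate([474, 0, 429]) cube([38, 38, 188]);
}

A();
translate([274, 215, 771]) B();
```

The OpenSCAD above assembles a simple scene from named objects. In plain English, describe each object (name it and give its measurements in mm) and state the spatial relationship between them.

A is a table with a 1060×896 mm rectangular top, 29 mm thick, top surface at z = 771 mm, supported by four 90×90 mm square legs, each inset 46 mm from the nearest pair of top edges, running from the floor.

B is a chair. The seat is a 512×466×27 mm slab with its top at z = 429 mm, on four 44×44 mm corner legs (flush with the seat edges, standing on z = 0). A flat backrest 23 mm thick, 397 mm tall, spans the full seat width and rises from the seat top along its +y edge, rear face flush with the rear of the seat. Two armrests of 38×38 mm section run along each side from the seat's front edge to the front of the backrest, top faces 226 mm above the seat top and outer faces flush with the seat's x-edges; a 38×38 mm post under the front of each armrest stands on the seat at the front corner.

The chair is on top of the table, centred.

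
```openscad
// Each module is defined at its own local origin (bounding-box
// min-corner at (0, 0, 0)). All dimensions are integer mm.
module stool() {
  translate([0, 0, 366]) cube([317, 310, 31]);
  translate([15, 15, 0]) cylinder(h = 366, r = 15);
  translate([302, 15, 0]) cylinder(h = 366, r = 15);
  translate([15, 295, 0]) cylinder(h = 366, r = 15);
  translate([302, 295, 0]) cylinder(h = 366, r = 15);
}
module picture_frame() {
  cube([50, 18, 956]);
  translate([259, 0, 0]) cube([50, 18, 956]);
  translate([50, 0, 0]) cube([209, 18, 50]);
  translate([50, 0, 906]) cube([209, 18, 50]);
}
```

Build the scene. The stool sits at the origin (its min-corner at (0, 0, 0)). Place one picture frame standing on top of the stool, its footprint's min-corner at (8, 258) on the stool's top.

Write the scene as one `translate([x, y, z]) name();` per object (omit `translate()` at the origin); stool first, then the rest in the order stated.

stool();
translate([8, 258, 397]) picture_frame();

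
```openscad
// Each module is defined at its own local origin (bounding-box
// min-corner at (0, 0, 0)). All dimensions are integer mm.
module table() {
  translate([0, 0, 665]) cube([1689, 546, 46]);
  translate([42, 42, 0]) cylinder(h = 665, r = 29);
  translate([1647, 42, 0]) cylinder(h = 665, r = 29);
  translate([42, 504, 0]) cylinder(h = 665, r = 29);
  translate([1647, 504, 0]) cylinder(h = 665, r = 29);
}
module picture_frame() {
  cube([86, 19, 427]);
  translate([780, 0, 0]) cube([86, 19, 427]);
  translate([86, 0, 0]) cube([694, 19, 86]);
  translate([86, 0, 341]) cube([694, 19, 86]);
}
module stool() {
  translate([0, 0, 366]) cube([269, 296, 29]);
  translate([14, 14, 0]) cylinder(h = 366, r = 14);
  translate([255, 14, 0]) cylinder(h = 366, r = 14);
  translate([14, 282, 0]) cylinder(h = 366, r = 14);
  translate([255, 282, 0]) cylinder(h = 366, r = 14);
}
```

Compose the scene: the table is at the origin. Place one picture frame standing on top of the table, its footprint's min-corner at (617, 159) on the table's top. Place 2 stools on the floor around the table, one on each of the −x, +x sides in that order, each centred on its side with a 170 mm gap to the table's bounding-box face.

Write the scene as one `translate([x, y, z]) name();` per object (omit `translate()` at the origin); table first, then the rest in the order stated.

table();
translate([617, 159, 711]) picture_frame();
translate([-439, 125, 0]) stool();
translate([1859, 125, 0]) stool();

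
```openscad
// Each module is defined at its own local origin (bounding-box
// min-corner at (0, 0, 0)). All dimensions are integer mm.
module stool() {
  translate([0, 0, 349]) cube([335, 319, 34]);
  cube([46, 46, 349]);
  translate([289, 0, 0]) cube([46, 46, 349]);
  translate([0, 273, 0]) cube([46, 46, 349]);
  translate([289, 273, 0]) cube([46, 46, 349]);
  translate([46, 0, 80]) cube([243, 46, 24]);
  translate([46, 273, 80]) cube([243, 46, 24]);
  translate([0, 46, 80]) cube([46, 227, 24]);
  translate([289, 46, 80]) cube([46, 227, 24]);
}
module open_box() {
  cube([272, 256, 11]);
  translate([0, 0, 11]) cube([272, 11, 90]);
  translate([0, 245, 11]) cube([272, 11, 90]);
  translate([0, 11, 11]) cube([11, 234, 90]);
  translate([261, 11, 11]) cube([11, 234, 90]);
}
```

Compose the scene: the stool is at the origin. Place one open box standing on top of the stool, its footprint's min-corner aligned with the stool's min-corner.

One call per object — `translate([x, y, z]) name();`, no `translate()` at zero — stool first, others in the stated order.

stool();
translate([0, 0, 383]) open_box();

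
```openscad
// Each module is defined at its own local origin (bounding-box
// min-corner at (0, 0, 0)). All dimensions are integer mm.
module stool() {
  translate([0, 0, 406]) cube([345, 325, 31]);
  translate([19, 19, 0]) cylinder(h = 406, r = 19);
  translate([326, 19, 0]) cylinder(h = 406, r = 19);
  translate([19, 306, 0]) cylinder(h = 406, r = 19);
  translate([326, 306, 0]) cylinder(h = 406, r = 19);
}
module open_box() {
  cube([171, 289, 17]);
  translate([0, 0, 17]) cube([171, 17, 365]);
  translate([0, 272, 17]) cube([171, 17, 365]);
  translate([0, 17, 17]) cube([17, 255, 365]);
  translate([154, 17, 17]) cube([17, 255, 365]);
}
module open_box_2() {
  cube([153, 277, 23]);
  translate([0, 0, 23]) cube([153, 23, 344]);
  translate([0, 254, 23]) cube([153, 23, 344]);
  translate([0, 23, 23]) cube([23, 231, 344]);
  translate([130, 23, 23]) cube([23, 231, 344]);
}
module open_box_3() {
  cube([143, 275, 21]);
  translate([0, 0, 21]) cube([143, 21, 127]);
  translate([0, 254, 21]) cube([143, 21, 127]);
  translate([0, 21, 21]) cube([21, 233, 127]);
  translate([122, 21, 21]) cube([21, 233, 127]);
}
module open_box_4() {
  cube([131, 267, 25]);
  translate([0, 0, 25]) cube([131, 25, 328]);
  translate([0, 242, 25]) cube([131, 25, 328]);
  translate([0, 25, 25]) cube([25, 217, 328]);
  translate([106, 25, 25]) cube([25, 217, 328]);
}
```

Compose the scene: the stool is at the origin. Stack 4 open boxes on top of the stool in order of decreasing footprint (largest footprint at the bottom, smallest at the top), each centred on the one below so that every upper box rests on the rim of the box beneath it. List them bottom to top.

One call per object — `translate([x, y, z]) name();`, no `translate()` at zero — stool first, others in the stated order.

stool();
translate([87, 18, 437]) open_box();
translate([96, 24, 819]) open_box_2();
translate([101, 25, 1186]) open_box_3();
translate([107, 29, 1334]) open_box_4();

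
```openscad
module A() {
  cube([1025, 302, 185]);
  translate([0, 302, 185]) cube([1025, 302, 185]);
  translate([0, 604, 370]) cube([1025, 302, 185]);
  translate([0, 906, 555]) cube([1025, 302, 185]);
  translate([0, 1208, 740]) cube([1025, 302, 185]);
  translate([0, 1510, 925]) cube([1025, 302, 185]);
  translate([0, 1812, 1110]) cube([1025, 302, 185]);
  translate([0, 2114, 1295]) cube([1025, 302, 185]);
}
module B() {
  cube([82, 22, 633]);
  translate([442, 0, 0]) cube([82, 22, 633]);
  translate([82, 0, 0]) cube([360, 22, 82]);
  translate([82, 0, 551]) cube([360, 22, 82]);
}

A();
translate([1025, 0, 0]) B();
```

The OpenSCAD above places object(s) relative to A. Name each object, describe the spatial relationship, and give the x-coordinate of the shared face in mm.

A is a staircase. B is a picture frame. The picture frame is against the staircase's +x side, with their −y faces flush. The x-coordinate of the shared face is 1025 mm.

The staircase's +x face and the picture frame's −x face are both at x = 1025 mm.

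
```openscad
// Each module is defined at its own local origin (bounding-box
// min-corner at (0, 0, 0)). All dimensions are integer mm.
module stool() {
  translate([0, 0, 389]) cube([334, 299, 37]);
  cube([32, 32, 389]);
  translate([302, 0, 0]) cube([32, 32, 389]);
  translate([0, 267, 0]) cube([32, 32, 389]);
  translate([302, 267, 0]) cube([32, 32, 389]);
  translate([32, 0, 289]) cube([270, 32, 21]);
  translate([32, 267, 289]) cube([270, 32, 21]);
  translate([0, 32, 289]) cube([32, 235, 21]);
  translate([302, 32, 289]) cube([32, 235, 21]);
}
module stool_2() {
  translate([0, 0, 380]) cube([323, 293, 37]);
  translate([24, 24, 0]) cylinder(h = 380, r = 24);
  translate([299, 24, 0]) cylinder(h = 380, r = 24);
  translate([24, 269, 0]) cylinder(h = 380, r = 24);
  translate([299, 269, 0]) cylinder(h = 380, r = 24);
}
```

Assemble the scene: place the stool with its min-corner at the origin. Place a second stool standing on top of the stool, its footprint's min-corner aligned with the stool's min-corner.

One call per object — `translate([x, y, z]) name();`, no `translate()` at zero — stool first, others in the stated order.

stool();
translate([0, 0, 426]) stool_2();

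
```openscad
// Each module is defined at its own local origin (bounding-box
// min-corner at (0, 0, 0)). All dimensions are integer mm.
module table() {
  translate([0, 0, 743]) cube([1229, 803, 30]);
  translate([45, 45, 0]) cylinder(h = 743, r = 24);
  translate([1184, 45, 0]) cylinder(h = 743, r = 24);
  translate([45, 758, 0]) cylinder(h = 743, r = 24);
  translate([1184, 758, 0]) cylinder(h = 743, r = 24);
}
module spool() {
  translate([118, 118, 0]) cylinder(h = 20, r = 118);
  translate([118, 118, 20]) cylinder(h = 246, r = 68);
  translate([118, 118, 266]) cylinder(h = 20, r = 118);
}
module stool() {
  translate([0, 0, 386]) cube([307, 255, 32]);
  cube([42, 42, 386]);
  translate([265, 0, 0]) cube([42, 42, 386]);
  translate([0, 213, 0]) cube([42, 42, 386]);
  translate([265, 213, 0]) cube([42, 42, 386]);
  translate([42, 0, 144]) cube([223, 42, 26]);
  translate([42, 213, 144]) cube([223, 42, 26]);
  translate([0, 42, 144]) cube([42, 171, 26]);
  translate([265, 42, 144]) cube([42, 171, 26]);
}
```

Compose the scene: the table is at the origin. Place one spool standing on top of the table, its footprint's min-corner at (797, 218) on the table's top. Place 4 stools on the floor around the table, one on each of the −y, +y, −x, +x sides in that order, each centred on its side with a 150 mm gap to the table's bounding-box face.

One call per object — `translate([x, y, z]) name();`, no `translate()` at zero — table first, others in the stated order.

table();
translate([797, 218, 773]) spool();
translate([461, -405, 0]) stool();
translate([461, 953, 0]) stool();
translate([-457, 274, 0]) stool();
translate([1379, 274, 0]) stool();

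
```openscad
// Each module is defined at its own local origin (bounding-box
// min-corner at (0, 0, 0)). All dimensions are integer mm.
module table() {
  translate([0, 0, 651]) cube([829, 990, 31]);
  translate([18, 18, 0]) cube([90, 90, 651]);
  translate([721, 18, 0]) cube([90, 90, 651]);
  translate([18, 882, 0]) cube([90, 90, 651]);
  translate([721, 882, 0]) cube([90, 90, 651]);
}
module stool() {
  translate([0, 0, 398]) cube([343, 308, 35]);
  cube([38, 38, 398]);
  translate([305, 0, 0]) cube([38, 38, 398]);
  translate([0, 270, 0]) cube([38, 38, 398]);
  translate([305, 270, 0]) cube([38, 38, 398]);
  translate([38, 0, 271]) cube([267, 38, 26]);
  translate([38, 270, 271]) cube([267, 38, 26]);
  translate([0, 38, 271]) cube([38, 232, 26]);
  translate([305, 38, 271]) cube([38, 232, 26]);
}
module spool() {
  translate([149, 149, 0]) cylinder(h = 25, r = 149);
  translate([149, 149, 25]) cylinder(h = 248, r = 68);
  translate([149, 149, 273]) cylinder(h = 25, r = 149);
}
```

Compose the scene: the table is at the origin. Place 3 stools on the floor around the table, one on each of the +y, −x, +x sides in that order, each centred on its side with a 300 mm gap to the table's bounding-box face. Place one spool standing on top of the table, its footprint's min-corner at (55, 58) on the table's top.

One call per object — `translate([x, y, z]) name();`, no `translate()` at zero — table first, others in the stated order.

table();
translate([243, 1290, 0]) stool();
translate([-643, 341, 0]) stool();
translate([1129, 341, 0]) stool();
translate([55, 58, 682]) spool();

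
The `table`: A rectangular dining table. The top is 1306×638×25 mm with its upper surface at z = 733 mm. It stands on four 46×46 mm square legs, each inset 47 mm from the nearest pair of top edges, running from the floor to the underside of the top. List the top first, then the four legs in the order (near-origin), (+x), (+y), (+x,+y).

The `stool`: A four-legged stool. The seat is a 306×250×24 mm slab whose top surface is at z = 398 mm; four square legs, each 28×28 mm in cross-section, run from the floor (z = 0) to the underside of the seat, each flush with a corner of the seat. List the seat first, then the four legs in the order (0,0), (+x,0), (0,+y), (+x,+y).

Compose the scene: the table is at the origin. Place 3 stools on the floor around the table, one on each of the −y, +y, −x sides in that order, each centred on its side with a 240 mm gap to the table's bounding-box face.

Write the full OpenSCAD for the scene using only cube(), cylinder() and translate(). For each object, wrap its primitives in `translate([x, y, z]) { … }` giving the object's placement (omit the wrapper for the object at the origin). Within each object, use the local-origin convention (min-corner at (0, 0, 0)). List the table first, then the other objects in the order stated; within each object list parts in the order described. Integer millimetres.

translate([0, 0, 708]) cube([1306, 638, 25]);
translate([47, 47, 0]) cube([46, 46, 708]);
translate([1213, 47, 0]) cube([46, 46, 708]);
translate([47, 545, 0]) cube([46, 46, 708]);
translate([1213, 545, 0]) cube([46, 46, 708]);
translate([500, -490, 0]) {
  translate([0, 0, 374]) cube([306, 250, 24]);
  cube([28, 28, 374]);
  translate([278, 0, 0]) cube([28, 28, 374]);
  translate([0, 222, 0]) cube([28, 28, 374]);
  translate([278, 222, 0]) cube([28, 28, 374]);
}
translate([500, 878, 0]) {
  translate([0, 0, 374]) cube([306, 250, 24]);
  cube([28, 28, 374]);
  translate([278, 0, 0]) cube([28, 28, 374]);
  translate([0, 222, 0]) cube([28, 28, 374]);
  translate([278, 222, 0]) cube([28, 28, 374]);
}
translate([-546, 194, 0]) {
  translate([0, 0, 374]) cube([306, 250, 24]);
  cube([28, 28, 374]);
  translate([278, 0, 0]) cube([28, 28, 374]);
  translate([0, 222, 0]) cube([28, 28, 374]);
  translate([278, 222, 0]) cube([28, 28, 374]);
}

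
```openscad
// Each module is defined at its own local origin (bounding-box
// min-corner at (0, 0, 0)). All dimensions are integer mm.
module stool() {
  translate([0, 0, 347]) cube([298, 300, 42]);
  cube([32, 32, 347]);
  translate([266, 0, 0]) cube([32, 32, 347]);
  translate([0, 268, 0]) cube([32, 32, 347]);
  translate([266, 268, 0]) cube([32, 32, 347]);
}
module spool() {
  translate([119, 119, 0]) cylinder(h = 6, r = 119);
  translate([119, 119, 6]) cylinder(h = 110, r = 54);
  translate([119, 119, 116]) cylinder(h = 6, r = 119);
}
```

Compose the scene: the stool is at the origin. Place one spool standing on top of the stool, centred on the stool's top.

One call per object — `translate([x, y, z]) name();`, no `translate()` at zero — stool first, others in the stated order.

stool();
translate([30, 31, 389]) spool();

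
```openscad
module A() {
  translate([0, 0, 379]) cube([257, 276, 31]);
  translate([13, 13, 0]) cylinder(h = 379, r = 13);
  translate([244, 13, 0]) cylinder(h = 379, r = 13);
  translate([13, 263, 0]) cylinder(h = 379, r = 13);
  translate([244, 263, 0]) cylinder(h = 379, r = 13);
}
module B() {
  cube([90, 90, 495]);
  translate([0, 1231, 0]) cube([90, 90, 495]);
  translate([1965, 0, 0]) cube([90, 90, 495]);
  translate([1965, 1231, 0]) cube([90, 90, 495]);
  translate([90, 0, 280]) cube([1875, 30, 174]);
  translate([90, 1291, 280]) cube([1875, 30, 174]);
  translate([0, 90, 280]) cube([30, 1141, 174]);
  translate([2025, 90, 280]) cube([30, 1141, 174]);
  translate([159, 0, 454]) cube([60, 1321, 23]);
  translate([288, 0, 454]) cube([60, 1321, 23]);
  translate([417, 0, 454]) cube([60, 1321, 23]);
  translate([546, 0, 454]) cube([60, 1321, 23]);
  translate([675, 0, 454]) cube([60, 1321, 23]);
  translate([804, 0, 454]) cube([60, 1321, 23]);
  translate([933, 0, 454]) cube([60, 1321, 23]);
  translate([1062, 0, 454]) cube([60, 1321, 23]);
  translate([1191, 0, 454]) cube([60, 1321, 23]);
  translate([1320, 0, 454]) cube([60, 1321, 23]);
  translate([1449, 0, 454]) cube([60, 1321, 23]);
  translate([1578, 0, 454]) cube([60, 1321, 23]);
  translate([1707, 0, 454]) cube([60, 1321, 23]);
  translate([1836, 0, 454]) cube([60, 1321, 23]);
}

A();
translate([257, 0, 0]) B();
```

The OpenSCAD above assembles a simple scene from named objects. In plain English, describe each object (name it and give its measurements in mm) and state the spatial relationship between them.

A is a four-legged stool. The seat is a 257×276×31 mm slab whose top surface is at z = 410 mm; four round legs, each 26 mm in diameter, run from the floor (z = 0) to the underside of the seat, each leg's axis is inset half a diameter from the nearest pair of seat edges (so the leg's bounding box is flush with the corner).

B is a bed frame 2055 mm long (x) by 1321 mm wide (y). Four 90×90 mm corner posts, 495 mm tall, at the corners of the footprint. Four rails of 30 mm thickness and 174 mm height run between adjacent posts with their undersides at z = 280 mm, their outer faces flush with the outside of the frame (the two x-running rails run between the posts' inner faces; the two y-running rails run between the posts' inner faces). 14 slats, each 60 mm wide (x) and 23 mm thick, lie across the top of the two x-running rails, running the full 1321 mm width of the frame in y; the slats are evenly spaced along x between the inner faces of the end posts with equal gaps (rounded down to the nearest mm) at the −x end and between each pair — any rounding remainder accumulates at the +x end.

The bed frame is against the stool's +x side, with their −y faces flush.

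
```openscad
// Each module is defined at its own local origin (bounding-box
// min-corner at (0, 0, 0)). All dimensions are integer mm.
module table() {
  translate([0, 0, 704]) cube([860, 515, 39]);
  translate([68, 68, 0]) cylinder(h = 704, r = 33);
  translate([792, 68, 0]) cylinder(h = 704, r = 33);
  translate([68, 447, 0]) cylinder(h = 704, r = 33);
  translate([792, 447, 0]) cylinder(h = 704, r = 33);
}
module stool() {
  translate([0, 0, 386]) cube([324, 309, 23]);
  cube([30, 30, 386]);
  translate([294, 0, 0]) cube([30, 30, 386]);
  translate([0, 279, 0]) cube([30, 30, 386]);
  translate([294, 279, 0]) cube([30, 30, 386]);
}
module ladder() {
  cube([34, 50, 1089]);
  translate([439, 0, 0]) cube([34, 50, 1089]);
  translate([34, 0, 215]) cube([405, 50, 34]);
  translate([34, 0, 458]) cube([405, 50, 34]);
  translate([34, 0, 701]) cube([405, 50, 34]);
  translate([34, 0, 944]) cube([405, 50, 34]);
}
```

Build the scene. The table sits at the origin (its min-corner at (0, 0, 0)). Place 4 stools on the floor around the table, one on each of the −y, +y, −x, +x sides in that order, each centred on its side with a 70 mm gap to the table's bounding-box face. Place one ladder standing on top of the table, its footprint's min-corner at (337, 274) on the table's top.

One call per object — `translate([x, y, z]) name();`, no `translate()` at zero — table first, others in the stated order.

table();
translate([268, -379, 0]) stool();
translate([268, 585, 0]) stool();
translate([-394, 103, 0]) stool();
translate([930, 103, 0]) stool();
translate([337, 274, 743]) ladder();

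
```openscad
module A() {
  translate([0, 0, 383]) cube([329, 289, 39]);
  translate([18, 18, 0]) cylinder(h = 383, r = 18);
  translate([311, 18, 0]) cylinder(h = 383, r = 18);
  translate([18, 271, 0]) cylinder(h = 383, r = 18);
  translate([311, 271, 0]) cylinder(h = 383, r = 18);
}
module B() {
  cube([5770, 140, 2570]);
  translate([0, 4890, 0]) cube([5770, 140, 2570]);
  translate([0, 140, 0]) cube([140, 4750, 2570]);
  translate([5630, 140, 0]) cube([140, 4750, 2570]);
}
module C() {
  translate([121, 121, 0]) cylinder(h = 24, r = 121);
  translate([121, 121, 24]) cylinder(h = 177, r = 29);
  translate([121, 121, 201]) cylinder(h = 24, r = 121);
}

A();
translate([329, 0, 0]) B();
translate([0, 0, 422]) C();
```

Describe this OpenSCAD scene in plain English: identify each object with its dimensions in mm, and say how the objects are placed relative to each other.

A is a simple wooden stool: a rectangular seat 329 mm (x) by 289 mm (y), 39 mm thick, top face at z = 422 mm, on four round legs, each 36 mm in diameter. The legs rest on z = 0, each leg's axis is inset half a diameter from the nearest pair of seat edges (so the leg's bounding box is flush with the corner).

B is the wall frame of a small rectangular building: four walls, each 2570 mm tall and 140 mm thick, enclosing a footprint 5770 mm (x) by 5030 mm (y) outside-to-outside, with no floor or roof. The front and back walls (the −y and +y sides) span the full width; the two side walls fit between them.

C is a spool: two coaxial disc flanges of radius 121 mm and thickness 24 mm, joined by a core cylinder of radius 29 mm and height 177 mm. The lower flange rests on z = 0 and the three cylinders share a vertical axis.

The house frame is against the stool's +x side, with their −y faces flush. The spool is on top of the stool.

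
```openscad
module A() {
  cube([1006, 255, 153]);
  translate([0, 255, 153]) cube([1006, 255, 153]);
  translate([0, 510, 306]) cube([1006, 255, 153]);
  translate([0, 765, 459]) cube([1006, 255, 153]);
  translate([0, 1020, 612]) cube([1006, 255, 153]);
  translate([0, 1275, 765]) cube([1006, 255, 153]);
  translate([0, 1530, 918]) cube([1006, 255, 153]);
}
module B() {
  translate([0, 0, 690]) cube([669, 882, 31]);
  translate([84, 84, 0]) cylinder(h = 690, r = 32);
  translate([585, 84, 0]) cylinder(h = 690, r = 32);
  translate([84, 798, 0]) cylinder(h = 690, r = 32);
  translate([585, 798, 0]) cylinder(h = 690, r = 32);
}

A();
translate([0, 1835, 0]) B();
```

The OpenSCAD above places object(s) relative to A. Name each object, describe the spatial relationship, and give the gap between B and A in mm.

A is a staircase. B is a table. The table is on the floor beside the staircase on its +y side. The gap between the table and the staircase is 50 mm.

The table's nearest face is 50 mm from the staircase's +y face.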